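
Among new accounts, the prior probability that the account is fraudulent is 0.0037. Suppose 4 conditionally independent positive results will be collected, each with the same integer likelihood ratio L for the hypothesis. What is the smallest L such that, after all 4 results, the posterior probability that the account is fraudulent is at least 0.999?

Prior odds = 0.0037/0.9963 = 37/9963.
Target odds = 0.999/0.001 = 999.
Need L⁴ ≥ 999 ÷ (37/9963) = 269001.
22⁴ = 234256 < 269001 ≤ 279841 = 23⁴, so L = 23.

23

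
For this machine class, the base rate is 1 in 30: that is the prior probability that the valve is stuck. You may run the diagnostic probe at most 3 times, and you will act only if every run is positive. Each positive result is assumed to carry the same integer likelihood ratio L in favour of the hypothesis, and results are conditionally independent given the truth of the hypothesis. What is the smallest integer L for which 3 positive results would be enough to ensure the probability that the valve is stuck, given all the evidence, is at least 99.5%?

Prior odds = (1/30)/(29/30) = 1/29.
Target odds = 0.995/0.005 = 199.
Need L³ ≥ 199 ÷ (1/29) = 5771.
17³ = 4913 < 5771 ≤ 5832 = 18³, so L = 18.

18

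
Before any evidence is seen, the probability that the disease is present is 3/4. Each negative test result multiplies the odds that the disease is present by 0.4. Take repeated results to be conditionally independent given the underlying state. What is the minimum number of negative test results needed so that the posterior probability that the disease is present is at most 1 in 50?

Prior odds = 0.75/0.25 = 3.
Likelihood ratio per negative test result = 0.4.
Target odds: 0.02 ÷ 0.98 = 1/49.
Need 3 × 0.4ⁿ ≤ 1/49, i.e. 0.4ⁿ ≤ 1/147.
0.4⁵ = 0.01024 is still above 1/147 but 0.4⁶ = 64/15625 is at or below it, so n = 6.

6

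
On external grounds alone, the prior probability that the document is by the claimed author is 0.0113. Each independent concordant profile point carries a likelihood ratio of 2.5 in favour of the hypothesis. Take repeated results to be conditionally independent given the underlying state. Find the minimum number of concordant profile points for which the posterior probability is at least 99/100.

10

Prior odds: 0.0113 ÷ 0.9887 = 113/9887.
Likelihood ratio per concordant profile point = 2.5.
Target odds: 0.99 ÷ 0.01 = 99.
Need (113/9887) × 2.5ⁿ ≥ 99, i.e. 2.5ⁿ ≥ 978813/113.
2.5⁹ = 1953125/512 falls short of 978813/113 but 2.5¹⁰ = 9765625/1024 reaches it, so n = 10.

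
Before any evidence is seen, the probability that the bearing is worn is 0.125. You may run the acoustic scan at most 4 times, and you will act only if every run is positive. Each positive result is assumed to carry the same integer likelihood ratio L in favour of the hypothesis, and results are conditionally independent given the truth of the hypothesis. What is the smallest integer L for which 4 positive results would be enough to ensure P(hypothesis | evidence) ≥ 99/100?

6

Prior odds = 0.125/0.875 = 1/7.
Target odds = 0.99/0.01 = 99.
Need L⁴ ≥ 99 ÷ (1/7) = 693.
5⁴ = 625 < 693 ≤ 1296 = 6⁴, so L = 6.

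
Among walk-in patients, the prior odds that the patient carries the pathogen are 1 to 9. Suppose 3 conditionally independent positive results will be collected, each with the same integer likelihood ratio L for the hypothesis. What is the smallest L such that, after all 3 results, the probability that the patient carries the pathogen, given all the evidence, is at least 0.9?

Prior odds = 1/9.
Target odds = 0.9/0.1 = 9.
Need L³ ≥ 9 ÷ (1/9) = 81.
4³ = 64 < 81 ≤ 125 = 5³, so L = 5.

5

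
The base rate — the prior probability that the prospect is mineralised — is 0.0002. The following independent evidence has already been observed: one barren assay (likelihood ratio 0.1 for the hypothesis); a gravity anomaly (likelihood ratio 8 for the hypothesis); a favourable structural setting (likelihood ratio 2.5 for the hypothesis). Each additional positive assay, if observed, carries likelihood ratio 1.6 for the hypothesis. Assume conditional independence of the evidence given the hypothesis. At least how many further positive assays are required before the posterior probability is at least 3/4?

Prior odds = 0.0002/0.9998 = 1/4999.
Combined Bayes factor of the evidence already in hand = 0.1 × 8 × 2.5 = 2.
Odds after that evidence = (1/4999) × 2 = 2/4999.
Target odds = 0.75/0.25 = 3.
Need 1.6ⁿ ≥ 3 ÷ (2/4999) = 7498.5.
1.6¹⁸ ≈4722.37 falls short of 7498.5 but 1.6¹⁹ ≈7555.79 reaches it, so n = 19.

19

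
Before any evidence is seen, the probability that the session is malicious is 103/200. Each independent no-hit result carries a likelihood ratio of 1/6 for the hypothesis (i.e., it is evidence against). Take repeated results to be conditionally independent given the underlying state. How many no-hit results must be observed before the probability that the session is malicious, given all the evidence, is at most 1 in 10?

Prior odds = 0.515/0.485 = 103/97.
Likelihood ratio per no-hit result = 1/6.
Target posterior odds = 0.1/0.9 = 1/9.
Need (103/97) × (1/6)ⁿ ≤ 1/9, i.e. (1/6)ⁿ ≤ 97/927.
(1/6)¹ = 1/6 is still above 97/927 but (1/6)² = 1/36 is at or below it, so n = 2.

2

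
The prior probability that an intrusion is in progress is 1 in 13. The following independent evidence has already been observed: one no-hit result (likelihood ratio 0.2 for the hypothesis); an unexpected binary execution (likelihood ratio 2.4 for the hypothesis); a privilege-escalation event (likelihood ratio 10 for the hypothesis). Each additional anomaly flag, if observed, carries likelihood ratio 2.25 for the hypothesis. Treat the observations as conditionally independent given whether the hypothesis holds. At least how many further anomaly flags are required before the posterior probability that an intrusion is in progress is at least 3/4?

3

Prior odds = (1/13)/(12/13) = 1/12.
Combined Bayes factor of the evidence already in hand = 0.2 × 2.4 × 10 = 4.8.
Odds after that evidence = (1/12) × 4.8 = 0.4.
Target odds = 0.75/0.25 = 3.
Need 2.25ⁿ ≥ 3 ÷ 0.4 = 7.5.
2.25² = 5.0625 falls short of 7.5 but 2.25³ = 11.390625 reaches it, so n = 3.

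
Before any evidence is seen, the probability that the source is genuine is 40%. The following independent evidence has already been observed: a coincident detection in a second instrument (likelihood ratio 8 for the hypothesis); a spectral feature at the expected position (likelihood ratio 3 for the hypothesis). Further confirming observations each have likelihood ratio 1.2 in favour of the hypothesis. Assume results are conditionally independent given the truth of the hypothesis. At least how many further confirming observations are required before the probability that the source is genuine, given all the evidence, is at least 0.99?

10

Prior odds = 0.4/0.6 = 2/3.
Combined Bayes factor of the evidence already in hand = 8 × 3 = 24.
Odds after that evidence = (2/3) × 24 = 16.
Target odds = 0.99/0.01 = 99.
Need 1.2ⁿ ≥ 99 ÷ 16 = 6.1875.
1.2⁹ = 10077696/1953125 falls short of 6.1875 but 1.2¹⁰ = 60466176/9765625 reaches it, so n = 10.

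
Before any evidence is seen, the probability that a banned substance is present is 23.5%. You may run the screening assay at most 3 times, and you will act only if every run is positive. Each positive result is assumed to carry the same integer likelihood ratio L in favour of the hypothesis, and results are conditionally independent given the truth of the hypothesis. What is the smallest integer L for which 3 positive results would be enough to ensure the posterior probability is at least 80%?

3

Prior odds = 0.235/0.765 = 47/153.
Target odds = 0.8/0.2 = 4.
Need L³ ≥ 4 ÷ (47/153) = 612/47.
2³ = 8 < 612/47 ≤ 27 = 3³, so L = 3.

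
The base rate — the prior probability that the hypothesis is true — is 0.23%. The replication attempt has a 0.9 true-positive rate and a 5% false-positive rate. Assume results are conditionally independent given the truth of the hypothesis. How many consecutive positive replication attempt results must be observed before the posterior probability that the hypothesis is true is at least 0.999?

Prior odds = 0.0023/0.9977 = 23/9977.
Likelihood ratio of a positive result = 0.9/0.05 = 18.
Target odds: 0.999 ÷ 0.001 = 999.
Need (23/9977) × 18ⁿ ≥ 999, i.e. 18ⁿ ≥ 9967023/23.
18⁴ = 104976 falls short of 9967023/23 but 18⁵ = 1889568 reaches it, so n = 5.

5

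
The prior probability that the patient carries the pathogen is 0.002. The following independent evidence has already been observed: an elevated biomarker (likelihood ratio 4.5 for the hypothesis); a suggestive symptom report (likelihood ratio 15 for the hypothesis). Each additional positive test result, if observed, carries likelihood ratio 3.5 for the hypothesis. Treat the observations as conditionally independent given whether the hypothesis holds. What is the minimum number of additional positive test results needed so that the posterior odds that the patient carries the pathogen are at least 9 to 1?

Prior odds = 0.002/0.998 = 1/499.
Combined Bayes factor of the evidence already in hand = 4.5 × 15 = 67.5.
Odds after that evidence = (1/499) × 67.5 = 135/998.
Target odds = 9.
Need 3.5ⁿ ≥ 9 ÷ (135/998) = 998/15.
3.5³ = 42.875 falls short of 998/15 but 3.5⁴ = 150.0625 reaches it, so n = 4.

4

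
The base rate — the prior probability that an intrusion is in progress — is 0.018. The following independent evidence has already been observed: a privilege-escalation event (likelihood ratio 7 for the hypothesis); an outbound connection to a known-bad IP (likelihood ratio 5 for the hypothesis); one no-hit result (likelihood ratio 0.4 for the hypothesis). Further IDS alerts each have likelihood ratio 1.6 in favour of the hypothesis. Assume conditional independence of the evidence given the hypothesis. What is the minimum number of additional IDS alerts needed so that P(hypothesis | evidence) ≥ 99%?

Prior odds = 0.018/0.982 = 9/491.
Combined Bayes factor of the evidence already in hand = 7 × 5 × 0.4 = 14.
Odds after that evidence = (9/491) × 14 = 126/491.
Target odds = 0.99/0.01 = 99.
Need 1.6ⁿ ≥ 99 ÷ (126/491) = 5401/14.
1.6¹² ≈281.475 falls short of 5401/14 but 1.6¹³ ≈450.36 reaches it, so n = 13.

13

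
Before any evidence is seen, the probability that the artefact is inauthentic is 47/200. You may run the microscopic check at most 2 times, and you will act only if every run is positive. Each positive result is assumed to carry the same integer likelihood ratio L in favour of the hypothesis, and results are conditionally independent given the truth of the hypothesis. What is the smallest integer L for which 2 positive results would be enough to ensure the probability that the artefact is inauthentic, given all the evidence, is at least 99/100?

18

Prior odds = 0.235/0.765 = 47/153.
Target odds = 0.99/0.01 = 99.
Need L² ≥ 99 ÷ (47/153) = 15147/47.
17² = 289 < 15147/47 ≤ 324 = 18², so L = 18.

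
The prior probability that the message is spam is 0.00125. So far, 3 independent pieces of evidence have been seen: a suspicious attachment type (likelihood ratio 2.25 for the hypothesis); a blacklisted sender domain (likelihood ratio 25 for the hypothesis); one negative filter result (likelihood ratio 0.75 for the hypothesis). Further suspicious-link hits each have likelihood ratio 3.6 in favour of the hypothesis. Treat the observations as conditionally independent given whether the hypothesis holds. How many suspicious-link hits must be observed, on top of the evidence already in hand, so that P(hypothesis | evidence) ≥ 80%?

4

Prior odds = 0.00125/0.99875 = 1/799.
Combined Bayes factor of the evidence already in hand = 2.25 × 25 × 0.75 = 42.1875.
Odds after that evidence = (1/799) × 42.1875 = 675/12784.
Target odds = 0.8/0.2 = 4.
Need 3.6ⁿ ≥ 4 ÷ (675/12784) = 51136/675.
3.6³ = 46.656 falls short of 51136/675 but 3.6⁴ = 167.9616 reaches it, so n = 4.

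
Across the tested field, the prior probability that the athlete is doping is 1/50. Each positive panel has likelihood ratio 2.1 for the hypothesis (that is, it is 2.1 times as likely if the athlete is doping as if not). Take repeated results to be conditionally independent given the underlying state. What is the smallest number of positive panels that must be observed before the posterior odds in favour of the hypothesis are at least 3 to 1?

Prior odds: 0.02 ÷ 0.98 = 1/49.
Likelihood ratio per positive panel = 2.1.
Target odds = 3.
Require 2.1ⁿ ≥ 3 ÷ (1/49) = 147.
2.1⁶ = 85766121/1000000 falls short of 147 but 2.1⁷ ≈180.109 reaches it, so n = 7.

7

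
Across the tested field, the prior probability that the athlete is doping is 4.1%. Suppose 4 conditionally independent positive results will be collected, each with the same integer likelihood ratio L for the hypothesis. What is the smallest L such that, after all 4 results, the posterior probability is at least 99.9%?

Prior odds = 0.041/0.959 = 41/959.
Target odds = 0.999/0.001 = 999.
Need L⁴ ≥ 999 ÷ (41/959) = 958041/41.
12⁴ = 20736 < 958041/41 ≤ 28561 = 13⁴, so L = 13.

13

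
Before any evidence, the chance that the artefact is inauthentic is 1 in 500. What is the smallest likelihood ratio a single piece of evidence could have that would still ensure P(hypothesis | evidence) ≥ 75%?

1497

Prior odds = 0.002/0.998 = 1/499.
Target odds = 0.75/0.25 = 3.
Required Bayes factor = 3 ÷ (1/499) = 1497.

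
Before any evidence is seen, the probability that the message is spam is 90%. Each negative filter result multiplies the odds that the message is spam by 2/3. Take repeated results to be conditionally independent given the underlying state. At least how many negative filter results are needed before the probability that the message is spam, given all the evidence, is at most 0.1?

11

Prior odds = 0.9/0.1 = 9.
Likelihood ratio per negative filter result = 2/3.
Target posterior odds = 0.1/0.9 = 1/9.
Require (2/3)ⁿ ≤ 1/9 ÷ 9 = 1/81.
(2/3)¹⁰ = 1024/59049 is still above 1/81 but (2/3)¹¹ = 2048/177147 is at or below it, so n = 11.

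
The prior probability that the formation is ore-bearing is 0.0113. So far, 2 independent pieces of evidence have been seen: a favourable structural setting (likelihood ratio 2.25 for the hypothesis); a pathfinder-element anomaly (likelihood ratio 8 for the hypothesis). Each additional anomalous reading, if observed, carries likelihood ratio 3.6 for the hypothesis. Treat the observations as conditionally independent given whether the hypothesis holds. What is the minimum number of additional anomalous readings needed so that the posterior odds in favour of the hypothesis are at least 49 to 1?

Prior odds = 0.0113/0.9887 = 113/9887.
Combined Bayes factor of the evidence already in hand = 2.25 × 8 = 18.
Odds after that evidence = (113/9887) × 18 = 2034/9887.
Target odds = 49.
Need 3.6ⁿ ≥ 49 ÷ (2034/9887) = 484463/2034.
3.6⁴ = 167.9616 falls short of 484463/2034 but 3.6⁵ = 604.66176 reaches it, so n = 5.

5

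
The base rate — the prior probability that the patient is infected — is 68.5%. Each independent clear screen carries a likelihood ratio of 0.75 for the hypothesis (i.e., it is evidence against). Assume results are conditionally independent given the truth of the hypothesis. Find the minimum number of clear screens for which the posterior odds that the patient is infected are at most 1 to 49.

17

Prior odds: 0.685 ÷ 0.315 = 137/63.
Likelihood ratio per clear screen = 0.75.
Target odds = 1/49.
Require 0.75ⁿ ≤ 1/49 ÷ (137/63) = 9/959.
0.75¹⁶ ≈0.0100226 is still above 9/959 but 0.75¹⁷ ≈0.00751695 is at or below it, so n = 17.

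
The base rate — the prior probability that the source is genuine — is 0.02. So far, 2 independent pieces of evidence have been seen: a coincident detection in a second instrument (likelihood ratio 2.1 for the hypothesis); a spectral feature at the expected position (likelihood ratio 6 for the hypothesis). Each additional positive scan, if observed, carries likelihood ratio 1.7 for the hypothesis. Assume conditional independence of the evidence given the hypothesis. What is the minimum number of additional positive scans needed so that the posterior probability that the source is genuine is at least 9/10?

Prior odds = 0.02/0.98 = 1/49.
Combined Bayes factor of the evidence already in hand = 2.1 × 6 = 12.6.
Odds after that evidence = (1/49) × 12.6 = 9/35.
Target odds = 0.9/0.1 = 9.
Need 1.7ⁿ ≥ 9 ÷ (9/35) = 35.
1.7⁶ = 24137569/1000000 falls short of 35 but 1.7⁷ = 410338673/10000000 reaches it, so n = 7.

7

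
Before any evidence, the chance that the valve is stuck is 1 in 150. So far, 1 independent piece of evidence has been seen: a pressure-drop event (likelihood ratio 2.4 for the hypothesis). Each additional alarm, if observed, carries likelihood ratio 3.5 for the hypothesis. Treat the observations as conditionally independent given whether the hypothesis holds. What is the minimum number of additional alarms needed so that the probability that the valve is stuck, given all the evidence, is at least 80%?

5

Prior odds = (1/150)/(149/150) = 1/149.
Bayes factor of the evidence already in hand = 2.4.
Odds after that evidence = (1/149) × 2.4 = 12/745.
Target odds = 0.8/0.2 = 4.
Need 3.5ⁿ ≥ 4 ÷ (12/745) = 745/3.
3.5⁴ = 150.0625 falls short of 745/3 but 3.5⁵ = 525.21875 reaches it, so n = 5.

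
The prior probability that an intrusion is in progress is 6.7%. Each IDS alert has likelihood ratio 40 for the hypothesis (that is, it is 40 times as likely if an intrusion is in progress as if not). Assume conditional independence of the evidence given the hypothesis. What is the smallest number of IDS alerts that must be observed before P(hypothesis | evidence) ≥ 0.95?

Prior odds: 0.067 ÷ 0.933 = 67/933.
Likelihood ratio per IDS alert = 40.
Target odds: 0.95 ÷ 0.05 = 19.
Need (67/933) × 40ⁿ ≥ 19, i.e. 40ⁿ ≥ 17727/67.
40¹ = 40 falls short of 17727/67 but 40² = 1600 reaches it, so n = 2.

2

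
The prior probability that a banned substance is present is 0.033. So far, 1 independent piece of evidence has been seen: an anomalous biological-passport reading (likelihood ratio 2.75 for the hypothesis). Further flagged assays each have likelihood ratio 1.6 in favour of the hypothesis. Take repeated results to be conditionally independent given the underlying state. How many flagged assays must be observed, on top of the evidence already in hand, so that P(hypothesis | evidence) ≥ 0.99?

15

Prior odds = 0.033/0.967 = 33/967.
Bayes factor of the evidence already in hand = 2.75.
Odds after that evidence = (33/967) × 2.75 = 363/3868.
Target odds = 0.99/0.01 = 99.
Need 1.6ⁿ ≥ 99 ÷ (363/3868) = 11604/11.
1.6¹⁴ ≈720.576 falls short of 11604/11 but 1.6¹⁵ ≈1152.92 reaches it, so n = 15.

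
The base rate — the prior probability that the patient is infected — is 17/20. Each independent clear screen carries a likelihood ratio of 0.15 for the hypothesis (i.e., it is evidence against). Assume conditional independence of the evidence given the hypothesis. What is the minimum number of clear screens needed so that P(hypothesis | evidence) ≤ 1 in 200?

4

Prior odds: 0.85 ÷ 0.15 = 17/3.
Likelihood ratio per clear screen = 0.15.
Target posterior odds = 0.005/0.995 = 1/199.
Need (17/3) × 0.15ⁿ ≤ 1/199, i.e. 0.15ⁿ ≤ 3/3383.
0.15³ = 0.003375 is still above 3/3383 but 0.15⁴ = 81/160000 is at or below it, so n = 4.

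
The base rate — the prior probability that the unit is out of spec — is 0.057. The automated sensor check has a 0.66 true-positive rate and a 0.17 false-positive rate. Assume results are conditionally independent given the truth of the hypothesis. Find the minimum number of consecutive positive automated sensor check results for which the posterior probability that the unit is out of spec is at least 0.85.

4

Prior odds: 0.057 ÷ 0.943 = 57/943.
Likelihood ratio of a positive result = 0.66/0.17 = 66/17.
Target odds: 0.85 ÷ 0.15 = 17/3.
Require (66/17)ⁿ ≥ 17/3 ÷ (57/943) = 16031/171.
(66/17)³ = 287496/4913 falls short of 16031/171 but (66/17)⁴ = 18974736/83521 reaches it, so n = 4.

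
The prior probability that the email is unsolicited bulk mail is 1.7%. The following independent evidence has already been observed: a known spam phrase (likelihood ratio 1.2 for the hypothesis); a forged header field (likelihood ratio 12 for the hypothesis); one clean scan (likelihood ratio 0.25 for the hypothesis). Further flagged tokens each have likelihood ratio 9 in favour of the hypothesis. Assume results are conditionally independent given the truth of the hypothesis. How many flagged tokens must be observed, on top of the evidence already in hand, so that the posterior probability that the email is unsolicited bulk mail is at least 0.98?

Prior odds = 0.017/0.983 = 17/983.
Combined Bayes factor of the evidence already in hand = 1.2 × 12 × 0.25 = 3.6.
Odds after that evidence = (17/983) × 3.6 = 306/4915.
Target odds = 0.98/0.02 = 49.
Need 9ⁿ ≥ 49 ÷ (306/4915) = 240835/306.
9³ = 729 falls short of 240835/306 but 9⁴ = 6561 reaches it, so n = 4.

4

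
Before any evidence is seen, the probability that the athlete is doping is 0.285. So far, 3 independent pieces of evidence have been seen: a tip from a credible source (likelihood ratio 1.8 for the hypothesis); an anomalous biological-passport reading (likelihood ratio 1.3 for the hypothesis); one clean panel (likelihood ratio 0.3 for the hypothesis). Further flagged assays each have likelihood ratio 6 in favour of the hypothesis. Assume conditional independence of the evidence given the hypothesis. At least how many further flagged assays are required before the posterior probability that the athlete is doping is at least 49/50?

3

Prior odds = 0.285/0.715 = 57/143.
Combined Bayes factor of the evidence already in hand = 1.8 × 1.3 × 0.3 = 0.702.
Odds after that evidence = (57/143) × 0.702 = 1539/5500.
Target odds = 0.98/0.02 = 49.
Need 6ⁿ ≥ 49 ÷ (1539/5500) = 269500/1539.
6² = 36 falls short of 269500/1539 but 6³ = 216 reaches it, so n = 3.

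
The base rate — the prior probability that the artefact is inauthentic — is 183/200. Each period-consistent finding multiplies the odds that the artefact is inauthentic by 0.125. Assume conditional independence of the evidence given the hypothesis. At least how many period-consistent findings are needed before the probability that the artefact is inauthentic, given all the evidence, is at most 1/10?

3

Prior odds = 0.915/0.085 = 183/17.
Likelihood ratio per period-consistent finding = 0.125.
Target odds: 0.1 ÷ 0.9 = 1/9.
Require 0.125ⁿ ≤ 1/9 ÷ (183/17) = 17/1647.
0.125² = 0.015625 is still above 17/1647 but 0.125³ = 0.001953125 is at or below it, so n = 3.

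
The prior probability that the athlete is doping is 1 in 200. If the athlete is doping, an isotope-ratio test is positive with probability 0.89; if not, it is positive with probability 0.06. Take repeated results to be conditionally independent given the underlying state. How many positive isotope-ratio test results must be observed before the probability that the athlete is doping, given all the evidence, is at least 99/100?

4

Prior odds: 0.005 ÷ 0.995 = 1/199.
Likelihood ratio of a positive = 0.89/0.06 = 89/6.
Target odds: 0.99 ÷ 0.01 = 99.
Need (1/199) × (89/6)ⁿ ≥ 99, i.e. (89/6)ⁿ ≥ 19701.
(89/6)³ = 704969/216 falls short of 19701 but (89/6)⁴ = 62742241/1296 reaches it, so n = 4.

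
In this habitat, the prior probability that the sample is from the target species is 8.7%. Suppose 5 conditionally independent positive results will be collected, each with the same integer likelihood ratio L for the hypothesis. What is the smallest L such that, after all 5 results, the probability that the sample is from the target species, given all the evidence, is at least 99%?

Prior odds = 0.087/0.913 = 87/913.
Target odds = 0.99/0.01 = 99.
Need L⁵ ≥ 99 ÷ (87/913) = 30129/29.
4⁵ = 1024 < 30129/29 ≤ 3125 = 5⁵, so L = 5.

5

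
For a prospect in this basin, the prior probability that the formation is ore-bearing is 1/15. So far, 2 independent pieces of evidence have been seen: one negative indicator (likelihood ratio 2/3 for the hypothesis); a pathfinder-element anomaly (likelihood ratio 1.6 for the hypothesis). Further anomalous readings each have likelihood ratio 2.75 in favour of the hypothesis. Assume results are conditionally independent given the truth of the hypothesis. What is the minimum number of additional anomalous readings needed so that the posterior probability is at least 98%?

Prior odds = (1/15)/(14/15) = 1/14.
Combined Bayes factor of the evidence already in hand = (2/3) × 1.6 = 16/15.
Odds after that evidence = (1/14) × 16/15 = 8/105.
Target odds = 0.98/0.02 = 49.
Need 2.75ⁿ ≥ 49 ÷ (8/105) = 643.125.
2.75⁶ = 1771561/4096 falls short of 643.125 but 2.75⁷ = 19487171/16384 reaches it, so n = 7.

7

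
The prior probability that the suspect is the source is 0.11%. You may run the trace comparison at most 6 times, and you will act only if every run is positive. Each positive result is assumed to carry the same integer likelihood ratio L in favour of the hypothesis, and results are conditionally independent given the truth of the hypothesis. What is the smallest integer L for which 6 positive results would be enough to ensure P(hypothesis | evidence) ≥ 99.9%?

Prior odds = 0.0011/0.9989 = 11/9989.
Target odds = 0.999/0.001 = 999.
Need L⁶ ≥ 999 ÷ (11/9989) = 9979011/11.
9⁶ = 531441 < 9979011/11 ≤ 1000000 = 10⁶, so L = 10.

10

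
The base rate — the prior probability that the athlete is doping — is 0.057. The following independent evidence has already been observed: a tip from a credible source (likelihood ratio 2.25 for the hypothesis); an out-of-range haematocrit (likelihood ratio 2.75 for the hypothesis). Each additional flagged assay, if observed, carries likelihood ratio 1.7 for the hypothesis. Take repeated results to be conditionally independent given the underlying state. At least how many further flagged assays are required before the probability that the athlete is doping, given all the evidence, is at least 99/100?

11

Prior odds = 0.057/0.943 = 57/943.
Combined Bayes factor of the evidence already in hand = 2.25 × 2.75 = 6.1875.
Odds after that evidence = (57/943) × 6.1875 = 5643/15088.
Target odds = 0.99/0.01 = 99.
Need 1.7ⁿ ≥ 99 ÷ (5643/15088) = 15088/57.
1.7¹⁰ ≈201.599 falls short of 15088/57 but 1.7¹¹ ≈342.719 reaches it, so n = 11.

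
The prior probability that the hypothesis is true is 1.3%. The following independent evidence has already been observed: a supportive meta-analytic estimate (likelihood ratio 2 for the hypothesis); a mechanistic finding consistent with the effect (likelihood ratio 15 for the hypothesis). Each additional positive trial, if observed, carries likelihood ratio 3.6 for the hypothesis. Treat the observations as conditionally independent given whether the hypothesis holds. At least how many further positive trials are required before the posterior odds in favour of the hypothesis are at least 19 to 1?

4

Prior odds = 0.013/0.987 = 13/987.
Combined Bayes factor of the evidence already in hand = 2 × 15 = 30.
Odds after that evidence = (13/987) × 30 = 130/329.
Target odds = 19.
Need 3.6ⁿ ≥ 19 ÷ (130/329) = 6251/130.
3.6³ = 46.656 falls short of 6251/130 but 3.6⁴ = 167.9616 reaches it, so n = 4.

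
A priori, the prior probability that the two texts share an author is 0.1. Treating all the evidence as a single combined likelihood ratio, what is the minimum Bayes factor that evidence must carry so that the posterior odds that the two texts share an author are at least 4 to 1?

36

Prior odds = 0.1/0.9 = 1/9.
Target odds = 4.
Required Bayes factor = 4 ÷ (1/9) = 36.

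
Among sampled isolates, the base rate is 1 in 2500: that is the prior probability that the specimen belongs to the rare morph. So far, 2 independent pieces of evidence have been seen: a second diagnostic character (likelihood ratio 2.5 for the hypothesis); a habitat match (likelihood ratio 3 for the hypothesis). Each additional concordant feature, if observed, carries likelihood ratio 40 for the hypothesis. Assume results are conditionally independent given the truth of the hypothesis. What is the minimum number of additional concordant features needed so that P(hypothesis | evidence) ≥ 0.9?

3

Prior odds = 0.0004/0.9996 = 1/2499.
Combined Bayes factor of the evidence already in hand = 2.5 × 3 = 7.5.
Odds after that evidence = (1/2499) × 7.5 = 5/1666.
Target odds = 0.9/0.1 = 9.
Need 40ⁿ ≥ 9 ÷ (5/1666) = 2998.8.
40² = 1600 falls short of 2998.8 but 40³ = 64000 reaches it, so n = 3.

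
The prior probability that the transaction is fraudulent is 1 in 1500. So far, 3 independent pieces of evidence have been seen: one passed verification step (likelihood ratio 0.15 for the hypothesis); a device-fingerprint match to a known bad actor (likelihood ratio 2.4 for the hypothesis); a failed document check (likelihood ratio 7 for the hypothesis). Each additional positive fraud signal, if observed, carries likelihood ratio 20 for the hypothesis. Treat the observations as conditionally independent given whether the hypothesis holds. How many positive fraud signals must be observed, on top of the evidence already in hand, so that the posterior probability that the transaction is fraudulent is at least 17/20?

3

Prior odds = (1/1500)/(1499/1500) = 1/1499.
Combined Bayes factor of the evidence already in hand = 0.15 × 2.4 × 7 = 2.52.
Odds after that evidence = (1/1499) × 2.52 = 63/37475.
Target odds = 0.85/0.15 = 17/3.
Need 20ⁿ ≥ 17/3 ÷ (63/37475) = 637075/189.
20² = 400 falls short of 637075/189 but 20³ = 8000 reaches it, so n = 3.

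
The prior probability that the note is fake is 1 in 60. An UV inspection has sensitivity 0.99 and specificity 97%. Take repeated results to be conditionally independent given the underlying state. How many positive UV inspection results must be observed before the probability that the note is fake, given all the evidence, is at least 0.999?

4

Prior odds: (1/60) ÷ (59/60) = 1/59.
False-positive rate = 1 − 0.97 = 0.03; likelihood ratio of a positive = 0.99/0.03 = 33.
Target posterior odds = 0.999/0.001 = 999.
Require 33ⁿ ≥ 999 ÷ (1/59) = 58941.
33³ = 35937 falls short of 58941 but 33⁴ = 1185921 reaches it, so n = 4.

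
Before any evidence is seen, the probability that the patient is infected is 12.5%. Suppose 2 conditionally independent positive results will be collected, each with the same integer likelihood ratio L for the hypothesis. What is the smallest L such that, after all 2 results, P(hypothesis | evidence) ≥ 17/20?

Prior odds = 0.125/0.875 = 1/7.
Target odds = 0.85/0.15 = 17/3.
Need L² ≥ 17/3 ÷ (1/7) = 119/3.
6² = 36 < 119/3 ≤ 49 = 7², so L = 7.

7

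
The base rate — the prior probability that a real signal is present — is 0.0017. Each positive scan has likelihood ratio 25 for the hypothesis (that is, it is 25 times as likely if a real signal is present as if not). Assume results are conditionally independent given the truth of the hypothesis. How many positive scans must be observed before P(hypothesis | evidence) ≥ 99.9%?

5

Prior odds = 0.0017/0.9983 = 17/9983.
Likelihood ratio per positive scan = 25.
Target odds: 0.999 ÷ 0.001 = 999.
Need (17/9983) × 25ⁿ ≥ 999, i.e. 25ⁿ ≥ 9973017/17.
25⁴ = 390625 falls short of 9973017/17 but 25⁵ = 9765625 reaches it, so n = 5.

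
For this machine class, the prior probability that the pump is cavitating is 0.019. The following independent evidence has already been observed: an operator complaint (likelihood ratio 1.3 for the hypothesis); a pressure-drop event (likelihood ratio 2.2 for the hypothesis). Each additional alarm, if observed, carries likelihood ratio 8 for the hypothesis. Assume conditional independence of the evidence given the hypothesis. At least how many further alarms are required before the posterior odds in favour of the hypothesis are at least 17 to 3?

Prior odds = 0.019/0.981 = 19/981.
Combined Bayes factor of the evidence already in hand = 1.3 × 2.2 = 2.86.
Odds after that evidence = (19/981) × 2.86 = 2717/49050.
Target odds = 17/3.
Need 8ⁿ ≥ 17/3 ÷ (2717/49050) = 277950/2717.
8² = 64 falls short of 277950/2717 but 8³ = 512 reaches it, so n = 3.

3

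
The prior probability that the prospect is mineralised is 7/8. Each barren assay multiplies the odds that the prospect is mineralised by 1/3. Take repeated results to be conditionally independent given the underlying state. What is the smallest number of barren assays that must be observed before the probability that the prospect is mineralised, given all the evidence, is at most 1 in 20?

5

Prior odds = 0.875/0.125 = 7.
Likelihood ratio per barren assay = 1/3.
Target odds: 0.05 ÷ 0.95 = 1/19.
Need 7 × (1/3)ⁿ ≤ 1/19, i.e. (1/3)ⁿ ≤ 1/133.
(1/3)⁴ = 1/81 is still above 1/133 but (1/3)⁵ = 1/243 is at or below it, so n = 5.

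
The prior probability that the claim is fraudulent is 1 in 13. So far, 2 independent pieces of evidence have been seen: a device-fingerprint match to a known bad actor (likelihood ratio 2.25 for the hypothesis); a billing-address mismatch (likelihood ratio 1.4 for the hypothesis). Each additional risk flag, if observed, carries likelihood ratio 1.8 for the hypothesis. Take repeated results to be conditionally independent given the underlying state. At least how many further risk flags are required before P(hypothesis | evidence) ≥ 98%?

9

Prior odds = (1/13)/(12/13) = 1/12.
Combined Bayes factor of the evidence already in hand = 2.25 × 1.4 = 3.15.
Odds after that evidence = (1/12) × 3.15 = 0.2625.
Target odds = 0.98/0.02 = 49.
Need 1.8ⁿ ≥ 49 ÷ 0.2625 = 560/3.
1.8⁸ = 43046721/390625 falls short of 560/3 but 1.8⁹ = 387420489/1953125 reaches it, so n = 9.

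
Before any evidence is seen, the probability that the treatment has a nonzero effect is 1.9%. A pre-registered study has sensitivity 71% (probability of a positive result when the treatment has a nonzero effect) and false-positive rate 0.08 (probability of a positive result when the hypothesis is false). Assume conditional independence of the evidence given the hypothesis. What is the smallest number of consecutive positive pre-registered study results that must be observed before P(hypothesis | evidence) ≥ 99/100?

Prior odds: 0.019 ÷ 0.981 = 19/981.
Likelihood ratio of a positive result = 0.71/0.08 = 8.875.
Target odds: 0.99 ÷ 0.01 = 99.
Require 8.875ⁿ ≥ 99 ÷ (19/981) = 97119/19.
8.875³ = 357911/512 falls short of 97119/19 but 8.875⁴ = 25411681/4096 reaches it, so n = 4.

4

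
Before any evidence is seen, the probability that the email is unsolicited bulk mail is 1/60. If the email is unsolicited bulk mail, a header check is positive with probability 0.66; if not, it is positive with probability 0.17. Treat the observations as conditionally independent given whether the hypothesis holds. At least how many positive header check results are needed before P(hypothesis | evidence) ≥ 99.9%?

9

Prior odds = (1/60)/(59/60) = 1/59.
Likelihood ratio of a positive = 0.66/0.17 = 66/17.
Target posterior odds = 0.999/0.001 = 999.
Require (66/17)ⁿ ≥ 999 ÷ (1/59) = 58941.
(66/17)⁸ ≈51613.1 falls short of 58941 but (66/17)⁹ ≈200380 reaches it, so n = 9.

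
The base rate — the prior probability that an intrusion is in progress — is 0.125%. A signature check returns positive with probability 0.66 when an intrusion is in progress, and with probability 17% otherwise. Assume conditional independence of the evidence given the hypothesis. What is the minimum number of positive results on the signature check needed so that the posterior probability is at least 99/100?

9

Prior odds: 0.00125 ÷ 0.99875 = 1/799.
Likelihood ratio of a positive result = 0.66/0.17 = 66/17.
Target odds: 0.99 ÷ 0.01 = 99.
Need (1/799) × (66/17)ⁿ ≥ 99, i.e. (66/17)ⁿ ≥ 79101.
(66/17)⁸ ≈51613.1 falls short of 79101 but (66/17)⁹ ≈200380 reaches it, so n = 9.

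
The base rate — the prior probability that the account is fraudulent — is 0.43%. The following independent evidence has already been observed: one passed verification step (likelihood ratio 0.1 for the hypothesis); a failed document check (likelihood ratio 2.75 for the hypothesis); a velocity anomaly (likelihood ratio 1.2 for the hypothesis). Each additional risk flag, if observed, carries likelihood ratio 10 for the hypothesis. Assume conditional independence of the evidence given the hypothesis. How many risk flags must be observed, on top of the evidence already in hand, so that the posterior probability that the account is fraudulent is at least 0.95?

Prior odds = 0.0043/0.9957 = 43/9957.
Combined Bayes factor of the evidence already in hand = 0.1 × 2.75 × 1.2 = 0.33.
Odds after that evidence = (43/9957) × 0.33 = 473/331900.
Target odds = 0.95/0.05 = 19.
Need 10ⁿ ≥ 19 ÷ (473/331900) = 6306100/473.
10⁴ = 10000 falls short of 6306100/473 but 10⁵ = 100000 reaches it, so n = 5.

5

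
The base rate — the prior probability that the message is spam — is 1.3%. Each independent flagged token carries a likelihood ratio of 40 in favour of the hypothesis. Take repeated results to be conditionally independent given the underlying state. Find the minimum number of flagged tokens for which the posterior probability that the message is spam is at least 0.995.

Prior odds = 0.013/0.987 = 13/987.
Likelihood ratio per flagged token = 40.
Target posterior odds = 0.995/0.005 = 199.
Require 40ⁿ ≥ 199 ÷ (13/987) = 196413/13.
40² = 1600 falls short of 196413/13 but 40³ = 64000 reaches it, so n = 3.

3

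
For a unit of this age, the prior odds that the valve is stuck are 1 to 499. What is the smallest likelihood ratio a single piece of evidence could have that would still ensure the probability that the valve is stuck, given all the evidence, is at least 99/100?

49401

Prior odds = 1/499.
Target odds = 0.99/0.01 = 99.
Required Bayes factor = 99 ÷ (1/499) = 49401.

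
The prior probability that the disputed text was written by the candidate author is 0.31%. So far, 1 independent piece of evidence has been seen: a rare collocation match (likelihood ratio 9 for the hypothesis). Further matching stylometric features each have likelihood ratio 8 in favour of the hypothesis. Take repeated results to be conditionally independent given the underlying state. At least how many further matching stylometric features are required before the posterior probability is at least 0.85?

3

Prior odds = 0.0031/0.9969 = 31/9969.
Bayes factor of the evidence already in hand = 9.
Odds after that evidence = (31/9969) × 9 = 93/3323.
Target odds = 0.85/0.15 = 17/3.
Need 8ⁿ ≥ 17/3 ÷ (93/3323) = 56491/279.
8² = 64 falls short of 56491/279 but 8³ = 512 reaches it, so n = 3.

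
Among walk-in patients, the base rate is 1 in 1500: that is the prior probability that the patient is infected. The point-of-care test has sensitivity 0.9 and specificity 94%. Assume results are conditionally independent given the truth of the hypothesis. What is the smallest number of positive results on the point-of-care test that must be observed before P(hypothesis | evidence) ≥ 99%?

Prior odds: (1/1500) ÷ (1499/1500) = 1/1499.
False-positive rate = 1 − 0.94 = 0.06; likelihood ratio of a positive = 0.9/0.06 = 15.
Target posterior odds = 0.99/0.01 = 99.
Need (1/1499) × 15ⁿ ≥ 99, i.e. 15ⁿ ≥ 148401.
15⁴ = 50625 falls short of 148401 but 15⁵ = 759375 reaches it, so n = 5.

5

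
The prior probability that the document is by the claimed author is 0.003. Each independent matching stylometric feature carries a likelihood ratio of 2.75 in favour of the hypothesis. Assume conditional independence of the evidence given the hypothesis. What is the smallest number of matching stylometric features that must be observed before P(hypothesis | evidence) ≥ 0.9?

Prior odds = 0.003/0.997 = 3/997.
Likelihood ratio per matching stylometric feature = 2.75.
Target posterior odds = 0.9/0.1 = 9.
Require 2.75ⁿ ≥ 9 ÷ (3/997) = 2991.
2.75⁷ = 19487171/16384 falls short of 2991 but 2.75⁸ = 214358881/65536 reaches it, so n = 8.

8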